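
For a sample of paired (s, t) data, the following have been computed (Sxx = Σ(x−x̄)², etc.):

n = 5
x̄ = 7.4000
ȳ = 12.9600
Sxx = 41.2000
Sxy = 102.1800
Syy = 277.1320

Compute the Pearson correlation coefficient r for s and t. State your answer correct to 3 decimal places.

0.956

r = Sxy/√(Sxx·Syy) = 102.18/√(11417.8384) = 102.18/106.854286 = 0.956256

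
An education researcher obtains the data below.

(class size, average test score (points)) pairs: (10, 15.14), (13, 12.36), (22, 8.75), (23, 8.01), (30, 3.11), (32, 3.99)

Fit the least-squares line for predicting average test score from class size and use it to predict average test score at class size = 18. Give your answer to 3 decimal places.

n = 6, Σx = 130, Σy = 51.36, Σxy = 909.79, Σx² = 3206
Sxx = Σx² − (Σx)²/n = 3206 − 2816.666667 = 389.333333
Sxy = Σxy − (Σx)(Σy)/n = 909.79 − 1112.8 = -203.01
b = Sxy/Sxx = -203.01/389.333333 = -0.521430
a = ȳ − b·x̄ = 8.56 − (-0.521430)·21.666667 = 19.857646
ŷ(18) = a + b·18 = 19.857646 + (-0.521430)·18 = 10.471909

10.472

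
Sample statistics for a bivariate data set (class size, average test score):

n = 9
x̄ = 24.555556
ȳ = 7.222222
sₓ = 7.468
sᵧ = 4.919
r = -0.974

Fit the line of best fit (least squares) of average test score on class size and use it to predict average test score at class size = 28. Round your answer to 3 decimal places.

5.012

b = r · sᵧ/sₓ = -0.974 · 4.919/7.468 = -0.641551
a = ȳ − b·x̄ = 7.222222 − (-0.641551)·24.555556 = 22.975874
ŷ(28) = a + b·28 = 22.975874 + (-0.641551)·28 = 5.012434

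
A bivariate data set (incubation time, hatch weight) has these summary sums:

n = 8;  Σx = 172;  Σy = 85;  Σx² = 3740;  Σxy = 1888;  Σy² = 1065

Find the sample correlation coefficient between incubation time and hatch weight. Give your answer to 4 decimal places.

Sxx = Σx² − (Σx)²/n = 3740 − 3698 = 42
Sxy = Σxy − (Σx)(Σy)/n = 1888 − 1827.5 = 60.5
Syy = Σy² − (Σy)²/n = 1065 − 903.125 = 161.875
r = Sxy/√(Sxx·Syy) = 60.5/√(6798.75) = 60.5/82.454533 = 0.733738

0.7337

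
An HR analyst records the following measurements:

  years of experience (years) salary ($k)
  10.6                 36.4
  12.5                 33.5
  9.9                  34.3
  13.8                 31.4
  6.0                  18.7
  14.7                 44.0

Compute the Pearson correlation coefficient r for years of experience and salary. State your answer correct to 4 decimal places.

n = 6, Σx = 67.5, Σy = 198.3, Σxy = 2336.48, Σx² = 809.15, Σy² = 6895.35
Sxx = Σx² − (Σx)²/n = 809.15 − 759.375 = 49.775
Sxy = Σxy − (Σx)(Σy)/n = 2336.48 − 2230.875 = 105.605
Syy = Σy² − (Σy)²/n = 6895.35 − 6553.815 = 341.535
r = Sxy/√(Sxx·Syy) = 105.605/√(16999.904625) = 105.605/130.383682 = 0.809956

0.8100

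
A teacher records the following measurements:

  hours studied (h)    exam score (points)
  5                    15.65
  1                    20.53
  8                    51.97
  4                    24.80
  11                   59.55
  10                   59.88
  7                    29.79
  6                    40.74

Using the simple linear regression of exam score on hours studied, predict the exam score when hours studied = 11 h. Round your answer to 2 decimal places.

n = 8, Σx = 52, Σy = 302.91, Σxy = 2320.56, Σx² = 412
Sxx = Σx² − (Σx)²/n = 412 − 338 = 74
Sxy = Σxy − (Σx)(Σy)/n = 2320.56 − 1968.915 = 351.645
b = Sxy/Sxx = 351.645/74 = 4.751959
a = ȳ − b·x̄ = 37.86375 − 4.751959·6.5 = 6.976014
ŷ(11) = a + b·11 = 6.976014 + 4.751959·11 = 59.247568

59.25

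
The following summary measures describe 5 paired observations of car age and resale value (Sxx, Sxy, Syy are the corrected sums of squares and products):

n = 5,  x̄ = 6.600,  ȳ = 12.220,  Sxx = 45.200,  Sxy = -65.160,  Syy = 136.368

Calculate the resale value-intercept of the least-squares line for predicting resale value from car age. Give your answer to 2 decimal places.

21.73

b = Sxy/Sxx = -65.16/45.2 = -1.441593
a = ȳ − b·x̄ = 12.22 − (-1.441593)·6.6 = 21.734513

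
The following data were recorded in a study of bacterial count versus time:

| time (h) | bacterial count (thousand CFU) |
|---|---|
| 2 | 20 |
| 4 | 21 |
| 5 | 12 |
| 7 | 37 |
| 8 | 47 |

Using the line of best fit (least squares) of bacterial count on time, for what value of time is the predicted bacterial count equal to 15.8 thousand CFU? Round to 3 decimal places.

n = 5, Σx = 26, Σy = 137, Σxy = 819, Σx² = 158
Sxx = Σx² − (Σx)²/n = 158 − 135.2 = 22.8
Sxy = Σxy − (Σx)(Σy)/n = 819 − 712.4 = 106.6
b = Sxy/Sxx = 106.6/22.8 = 4.675439
a = ȳ − b·x̄ = 27.4 − 4.675439·5.2 = 3.087719
Set a + b·x = 15.8: x = (15.8 − 3.087719) / 4.675439 = 2.718949

2.719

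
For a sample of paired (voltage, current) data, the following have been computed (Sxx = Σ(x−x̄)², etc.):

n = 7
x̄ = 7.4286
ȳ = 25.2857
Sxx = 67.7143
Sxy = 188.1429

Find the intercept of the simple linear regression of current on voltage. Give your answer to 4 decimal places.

4.6455

b = Sxy/Sxx = 188.1429/67.7143 = 2.778481
a = ȳ − b·x̄ = 25.2857 − 2.778481·7.4286 = 4.645476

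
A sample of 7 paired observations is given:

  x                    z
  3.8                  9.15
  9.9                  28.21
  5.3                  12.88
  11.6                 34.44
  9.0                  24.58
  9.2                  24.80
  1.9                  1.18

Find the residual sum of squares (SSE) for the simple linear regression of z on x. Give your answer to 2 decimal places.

3.49

n = 7, Σx = 50.7, Σy = 135.24, Σxy = 1233.439, Σx² = 444.35, Σy² = 3452.1434
Sxx = Σx² − (Σx)²/n = 444.35 − 367.212857 = 77.137143
Sxy = Σxy − (Σx)(Σy)/n = 1233.439 − 979.524 = 253.915
Syy = Σy² − (Σy)²/n = 3452.1434 − 2612.8368 = 839.3066
b = Sxy/Sxx = 253.915/77.137143 = 3.291735
SSE = Syy − b·Sxy = 839.3066 − 3.291735·253.915 = 3.485816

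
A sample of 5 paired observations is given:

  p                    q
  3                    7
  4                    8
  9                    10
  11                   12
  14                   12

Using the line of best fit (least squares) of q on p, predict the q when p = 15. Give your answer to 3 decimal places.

n = 5, Σx = 41, Σy = 49, Σxy = 443, Σx² = 423
Sxx = Σx² − (Σx)²/n = 423 − 336.2 = 86.8
Sxy = Σxy − (Σx)(Σy)/n = 443 − 401.8 = 41.2
b = Sxy/Sxx = 41.2/86.8 = 0.474654
a = ȳ − b·x̄ = 9.8 − 0.474654·8.2 = 5.907834
ŷ(15) = a + b·15 = 5.907834 + 0.474654·15 = 13.027650

13.028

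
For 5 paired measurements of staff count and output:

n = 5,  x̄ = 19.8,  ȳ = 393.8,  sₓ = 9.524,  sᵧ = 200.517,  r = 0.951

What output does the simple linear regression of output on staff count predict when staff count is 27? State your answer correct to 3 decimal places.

b = r · sᵧ/sₓ = 0.951 · 200.517/9.524 = 20.022225
a = ȳ − b·x̄ = 393.8 − 20.022225·19.8 = -2.640047
ŷ(27) = a + b·27 = -2.640047 + 20.022225·27 = 537.960017

537.960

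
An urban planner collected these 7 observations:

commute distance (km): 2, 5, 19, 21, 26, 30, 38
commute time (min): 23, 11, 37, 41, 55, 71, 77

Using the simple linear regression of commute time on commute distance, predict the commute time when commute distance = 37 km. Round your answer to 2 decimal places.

75.12

n = 7, Σx = 141, Σy = 315, Σxy = 8151, Σx² = 3851
Sxx = Σx² − (Σx)²/n = 3851 − 2840.142857 = 1010.857143
Sxy = Σxy − (Σx)(Σy)/n = 8151 − 6345 = 1806
b = Sxy/Sxx = 1806/1010.857143 = 1.786603
a = ȳ − b·x̄ = 45 − 1.786603·20.142857 = 9.012719
ŷ(37) = a + b·37 = 9.012719 + 1.786603·37 = 75.117015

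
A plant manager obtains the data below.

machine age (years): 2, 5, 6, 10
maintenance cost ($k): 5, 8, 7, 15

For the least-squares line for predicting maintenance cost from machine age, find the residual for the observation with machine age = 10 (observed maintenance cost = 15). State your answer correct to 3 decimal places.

n = 4, Σx = 23, Σy = 35, Σxy = 242, Σx² = 165
Sxx = Σx² − (Σx)²/n = 165 − 132.25 = 32.75
Sxy = Σxy − (Σx)(Σy)/n = 242 − 201.25 = 40.75
b = Sxy/Sxx = 40.75/32.75 = 1.244275
a = ȳ − b·x̄ = 8.75 − 1.244275·5.75 = 1.595420
ŷ(10) = 1.595420 + 1.244275·10 = 14.038168
residual = y − ŷ = 15 − 14.038168 = 0.961832

0.962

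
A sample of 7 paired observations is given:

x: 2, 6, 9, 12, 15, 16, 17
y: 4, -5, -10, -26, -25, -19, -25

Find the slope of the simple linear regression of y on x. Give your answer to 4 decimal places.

-1.9255

n = 7, Σx = 77, Σy = -106, Σxy = -1528, Σx² = 1035
Sxx = Σx² − (Σx)²/n = 1035 − 847 = 188
Sxy = Σxy − (Σx)(Σy)/n = -1528 − (-1166) = -362
b = Sxy/Sxx = -362/188 = -1.925532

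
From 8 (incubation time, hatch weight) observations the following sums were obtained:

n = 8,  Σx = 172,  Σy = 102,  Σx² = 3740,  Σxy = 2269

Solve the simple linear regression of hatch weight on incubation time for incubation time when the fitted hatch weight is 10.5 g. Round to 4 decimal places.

20.2566

Sxx = Σx² − (Σx)²/n = 3740 − 3698 = 42
Sxy = Σxy − (Σx)(Σy)/n = 2269 − 2193 = 76
b = Sxy/Sxx = 76/42 = 1.809524
a = ȳ − b·x̄ = 12.75 − 1.809524·21.5 = -26.154762
Set a + b·x = 10.5: x = (10.5 − (-26.154762)) / 1.809524 = 20.256579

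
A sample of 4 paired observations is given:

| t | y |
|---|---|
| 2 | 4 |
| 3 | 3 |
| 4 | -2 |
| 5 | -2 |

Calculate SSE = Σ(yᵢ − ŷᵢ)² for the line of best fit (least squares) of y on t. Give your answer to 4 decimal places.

n = 4, Σx = 14, Σy = 3, Σxy = -1, Σx² = 54, Σy² = 33
Sxx = Σx² − (Σx)²/n = 54 − 49 = 5
Sxy = Σxy − (Σx)(Σy)/n = -1 − 10.5 = -11.5
Syy = Σy² − (Σy)²/n = 33 − 2.25 = 30.75
b = Sxy/Sxx = -11.5/5 = -2.3
SSE = Syy − b·Sxy = 30.75 − (-2.3)·(-11.5) = 4.3

4.3000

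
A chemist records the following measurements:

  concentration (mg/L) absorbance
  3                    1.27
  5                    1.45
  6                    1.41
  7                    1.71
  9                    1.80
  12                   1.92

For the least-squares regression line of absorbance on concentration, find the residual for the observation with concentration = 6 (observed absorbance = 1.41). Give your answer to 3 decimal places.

-0.107

n = 6, Σx = 42, Σy = 9.56, Σxy = 70.73, Σx² = 344
Sxx = Σx² − (Σx)²/n = 344 − 294 = 50
Sxy = Σxy − (Σx)(Σy)/n = 70.73 − 66.92 = 3.81
b = Sxy/Sxx = 3.81/50 = 0.0762
a = ȳ − b·x̄ = 1.593333 − 0.0762·7 = 1.059933
ŷ(6) = 1.059933 + 0.0762·6 = 1.517133
residual = y − ŷ = 1.41 − 1.517133 = -0.107133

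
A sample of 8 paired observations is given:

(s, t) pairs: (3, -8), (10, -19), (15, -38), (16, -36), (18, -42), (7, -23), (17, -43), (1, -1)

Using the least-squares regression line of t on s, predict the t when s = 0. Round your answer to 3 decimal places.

n = 8, Σx = 87, Σy = -210, Σxy = -3009, Σx² = 1253
Sxx = Σx² − (Σx)²/n = 1253 − 946.125 = 306.875
Sxy = Σxy − (Σx)(Σy)/n = -3009 − (-2283.75) = -725.25
b = Sxy/Sxx = -725.25/306.875 = -2.363340
a = ȳ − b·x̄ = -26.25 − (-2.363340)·10.875 = -0.548676
ŷ(0) = a + b·0 = -0.548676 + (-2.363340)·0 = -0.548676

-0.549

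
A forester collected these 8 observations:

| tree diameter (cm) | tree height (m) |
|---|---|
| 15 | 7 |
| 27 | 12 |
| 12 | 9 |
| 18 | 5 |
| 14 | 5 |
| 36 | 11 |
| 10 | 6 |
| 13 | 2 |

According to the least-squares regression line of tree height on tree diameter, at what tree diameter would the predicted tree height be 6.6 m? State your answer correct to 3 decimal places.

n = 8, Σx = 145, Σy = 57, Σxy = 1179, Σx² = 3183
Sxx = Σx² − (Σx)²/n = 3183 − 2628.125 = 554.875
Sxy = Σxy − (Σx)(Σy)/n = 1179 − 1033.125 = 145.875
b = Sxy/Sxx = 145.875/554.875 = 0.262897
a = ȳ − b·x̄ = 7.125 − 0.262897·18.125 = 2.359991
Set a + b·x = 6.6: x = (6.6 − 2.359991) / 0.262897 = 16.128021

16.128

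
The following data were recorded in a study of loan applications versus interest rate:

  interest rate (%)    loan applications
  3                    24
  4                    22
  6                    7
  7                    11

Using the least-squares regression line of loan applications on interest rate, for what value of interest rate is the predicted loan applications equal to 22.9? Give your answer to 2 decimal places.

n = 4, Σx = 20, Σy = 64, Σxy = 279, Σx² = 110
Sxx = Σx² − (Σx)²/n = 110 − 100 = 10
Sxy = Σxy − (Σx)(Σy)/n = 279 − 320 = -41
b = Sxy/Sxx = -41/10 = -4.1
a = ȳ − b·x̄ = 16 − (-4.1)·5 = 36.5
Set a + b·x = 22.9: x = (22.9 − 36.5) / (-4.1) = 3.317073

3.32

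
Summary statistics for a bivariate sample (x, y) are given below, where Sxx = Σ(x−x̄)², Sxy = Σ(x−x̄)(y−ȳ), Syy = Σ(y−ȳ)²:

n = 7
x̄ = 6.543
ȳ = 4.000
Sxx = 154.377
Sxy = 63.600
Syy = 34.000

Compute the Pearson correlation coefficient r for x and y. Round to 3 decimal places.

r = Sxy/√(Sxx·Syy) = 63.6/√(5248.818) = 63.6/72.448727 = 0.877862

0.878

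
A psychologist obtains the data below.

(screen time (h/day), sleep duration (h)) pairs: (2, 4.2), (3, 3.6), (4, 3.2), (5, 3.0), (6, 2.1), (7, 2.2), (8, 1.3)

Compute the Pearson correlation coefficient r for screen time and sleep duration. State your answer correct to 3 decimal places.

n = 7, Σx = 35, Σy = 19.6, Σxy = 85.4, Σx² = 203, Σy² = 60.78
Sxx = Σx² − (Σx)²/n = 203 − 175 = 28
Sxy = Σxy − (Σx)(Σy)/n = 85.4 − 98 = -12.6
Syy = Σy² − (Σy)²/n = 60.78 − 54.88 = 5.9
r = Sxy/√(Sxx·Syy) = -12.6/√(165.2) = -12.6/12.853015 = -0.980315

-0.980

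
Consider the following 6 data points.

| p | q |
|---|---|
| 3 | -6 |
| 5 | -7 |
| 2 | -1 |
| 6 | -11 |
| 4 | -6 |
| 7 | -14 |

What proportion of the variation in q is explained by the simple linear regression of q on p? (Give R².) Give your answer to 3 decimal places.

n = 6, Σx = 27, Σy = -45, Σxy = -243, Σx² = 139, Σy² = 439
Sxx = Σx² − (Σx)²/n = 139 − 121.5 = 17.5
Sxy = Σxy − (Σx)(Σy)/n = -243 − (-202.5) = -40.5
Syy = Σy² − (Σy)²/n = 439 − 337.5 = 101.5
R² = Sxy²/(Sxx·Syy) = (-40.5)²/(17.5·101.5) = 0.923434

0.923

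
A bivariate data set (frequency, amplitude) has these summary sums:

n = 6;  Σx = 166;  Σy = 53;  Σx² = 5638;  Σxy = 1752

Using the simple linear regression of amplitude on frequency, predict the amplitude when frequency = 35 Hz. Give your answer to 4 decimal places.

10.8374

Sxx = Σx² − (Σx)²/n = 5638 − 4592.666667 = 1045.333333
Sxy = Σxy − (Σx)(Σy)/n = 1752 − 1466.333333 = 285.666667
b = Sxy/Sxx = 285.666667/1045.333333 = 0.273278
a = ȳ − b·x̄ = 8.833333 − 0.273278·27.666667 = 1.272640
ŷ(35) = a + b·35 = 1.272640 + 0.273278·35 = 10.837372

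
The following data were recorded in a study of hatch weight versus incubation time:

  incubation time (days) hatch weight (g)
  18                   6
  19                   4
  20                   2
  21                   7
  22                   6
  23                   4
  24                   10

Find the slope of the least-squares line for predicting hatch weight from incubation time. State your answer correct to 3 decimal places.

0.571

n = 7, Σx = 147, Σy = 39, Σxy = 835, Σx² = 3115
Sxx = Σx² − (Σx)²/n = 3115 − 3087 = 28
Sxy = Σxy − (Σx)(Σy)/n = 835 − 819 = 16
b = Sxy/Sxx = 16/28 = 0.571429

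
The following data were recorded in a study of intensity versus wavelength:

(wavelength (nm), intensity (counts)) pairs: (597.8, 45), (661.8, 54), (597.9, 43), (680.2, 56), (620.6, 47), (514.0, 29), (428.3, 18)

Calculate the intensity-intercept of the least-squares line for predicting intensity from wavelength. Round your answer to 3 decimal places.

-49.285

n = 7, Σx = 4100.6, Σy = 292, Σxy = 178222.7, Σx² = 2448281.78
Sxx = Σx² − (Σx)²/n = 2448281.78 − 2402131.48 = 46150.3
Sxy = Σxy − (Σx)(Σy)/n = 178222.7 − 171053.6 = 7169.1
b = Sxy/Sxx = 7169.1/46150.3 = 0.155342
a = ȳ − b·x̄ = 41.714286 − 0.155342·585.8 = -49.285313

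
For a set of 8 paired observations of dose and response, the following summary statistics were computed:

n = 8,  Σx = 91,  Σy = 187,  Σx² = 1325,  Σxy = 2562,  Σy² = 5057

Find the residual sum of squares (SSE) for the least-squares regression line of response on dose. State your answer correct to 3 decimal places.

33.469

Sxx = Σx² − (Σx)²/n = 1325 − 1035.125 = 289.875
Sxy = Σxy − (Σx)(Σy)/n = 2562 − 2127.125 = 434.875
Syy = Σy² − (Σy)²/n = 5057 − 4371.125 = 685.875
b = Sxy/Sxx = 434.875/289.875 = 1.500216
SSE = Syy − b·Sxy = 685.875 − 1.500216·434.875 = 33.468737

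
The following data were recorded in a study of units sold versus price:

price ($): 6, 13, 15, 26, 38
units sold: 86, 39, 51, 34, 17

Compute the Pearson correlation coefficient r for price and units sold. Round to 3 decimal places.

-0.875

n = 5, Σx = 98, Σy = 227, Σxy = 3318, Σx² = 2550, Σy² = 12963
Sxx = Σx² − (Σx)²/n = 2550 − 1920.8 = 629.2
Sxy = Σxy − (Σx)(Σy)/n = 3318 − 4449.2 = -1131.2
Syy = Σy² − (Σy)²/n = 12963 − 10305.8 = 2657.2
r = Sxy/√(Sxx·Syy) = -1131.2/√(1671910.24) = -1131.2/1293.023681 = -0.874849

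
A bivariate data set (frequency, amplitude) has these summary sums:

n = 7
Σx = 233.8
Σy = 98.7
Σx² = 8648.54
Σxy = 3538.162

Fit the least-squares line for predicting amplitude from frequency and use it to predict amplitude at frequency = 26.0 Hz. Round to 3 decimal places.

11.971

Sxx = Σx² − (Σx)²/n = 8648.54 − 7808.92 = 839.62
Sxy = Σxy − (Σx)(Σy)/n = 3538.162 − 3296.58 = 241.582
b = Sxy/Sxx = 241.582/839.62 = 0.287728
a = ȳ − b·x̄ = 14.1 − 0.287728·33.4 = 4.489892
ŷ(26.0) = a + b·26.0 = 4.489892 + 0.287728·26 = 11.970814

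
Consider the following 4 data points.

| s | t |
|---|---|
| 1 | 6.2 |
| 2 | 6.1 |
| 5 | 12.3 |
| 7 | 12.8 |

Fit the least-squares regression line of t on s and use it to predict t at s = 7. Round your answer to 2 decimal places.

13.53

n = 4, Σx = 15, Σy = 37.4, Σxy = 169.5, Σx² = 79
Sxx = Σx² − (Σx)²/n = 79 − 56.25 = 22.75
Sxy = Σxy − (Σx)(Σy)/n = 169.5 − 140.25 = 29.25
b = Sxy/Sxx = 29.25/22.75 = 1.285714
a = ȳ − b·x̄ = 9.35 − 1.285714·3.75 = 4.528571
ŷ(7) = a + b·7 = 4.528571 + 1.285714·7 = 13.528571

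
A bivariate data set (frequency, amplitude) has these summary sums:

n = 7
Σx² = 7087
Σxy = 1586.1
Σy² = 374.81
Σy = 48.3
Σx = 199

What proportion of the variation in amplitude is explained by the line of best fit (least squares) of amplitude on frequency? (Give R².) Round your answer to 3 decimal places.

0.764

Sxx = Σx² − (Σx)²/n = 7087 − 5657.285714 = 1429.714286
Sxy = Σxy − (Σx)(Σy)/n = 1586.1 − 1373.1 = 213
Syy = Σy² − (Σy)²/n = 374.81 − 333.27 = 41.54
R² = Sxy²/(Sxx·Syy) = (213)²/(1429.714286·41.54) = 0.763912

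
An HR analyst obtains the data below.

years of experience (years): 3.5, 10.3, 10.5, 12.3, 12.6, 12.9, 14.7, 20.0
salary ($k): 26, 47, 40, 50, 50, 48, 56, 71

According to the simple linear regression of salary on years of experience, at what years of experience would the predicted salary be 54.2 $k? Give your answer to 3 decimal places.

14.195

n = 8, Σx = 96.8, Σy = 388, Σxy = 5102.5, Σx² = 1321.14
Sxx = Σx² − (Σx)²/n = 1321.14 − 1171.28 = 149.86
Sxy = Σxy − (Σx)(Σy)/n = 5102.5 − 4694.8 = 407.7
b = Sxy/Sxx = 407.7/149.86 = 2.720539
a = ȳ − b·x̄ = 48.5 − 2.720539·12.1 = 15.581476
Set a + b·x = 54.2: x = (54.2 − 15.581476) / 2.720539 = 14.195173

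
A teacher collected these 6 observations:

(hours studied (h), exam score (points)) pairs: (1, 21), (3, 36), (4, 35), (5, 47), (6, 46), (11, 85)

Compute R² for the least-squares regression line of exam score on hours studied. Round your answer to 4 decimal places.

n = 6, Σx = 30, Σy = 270, Σxy = 1715, Σx² = 208, Σy² = 14512
Sxx = Σx² − (Σx)²/n = 208 − 150 = 58
Sxy = Σxy − (Σx)(Σy)/n = 1715 − 1350 = 365
Syy = Σy² − (Σy)²/n = 14512 − 12150 = 2362
R² = Sxy²/(Sxx·Syy) = (365)²/(58·2362) = 0.972474

0.9725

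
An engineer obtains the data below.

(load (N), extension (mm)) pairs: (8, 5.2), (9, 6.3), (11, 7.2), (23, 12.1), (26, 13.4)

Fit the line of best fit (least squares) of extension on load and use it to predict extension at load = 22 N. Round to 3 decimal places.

11.698

n = 5, Σx = 77, Σy = 44.2, Σxy = 804.2, Σx² = 1471
Sxx = Σx² − (Σx)²/n = 1471 − 1185.8 = 285.2
Sxy = Σxy − (Σx)(Σy)/n = 804.2 − 680.68 = 123.52
b = Sxy/Sxx = 123.52/285.2 = 0.433100
a = ȳ − b·x̄ = 8.84 − 0.433100·15.4 = 2.170266
ŷ(22) = a + b·22 = 2.170266 + 0.433100·22 = 11.698457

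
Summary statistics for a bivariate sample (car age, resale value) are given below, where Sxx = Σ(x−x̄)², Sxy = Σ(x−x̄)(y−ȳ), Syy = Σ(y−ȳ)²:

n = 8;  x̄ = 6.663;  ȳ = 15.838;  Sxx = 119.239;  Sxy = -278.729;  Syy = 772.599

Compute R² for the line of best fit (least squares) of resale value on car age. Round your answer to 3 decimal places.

R² = Sxy²/(Sxx·Syy) = (-278.729)²/(119.239·772.599) = 0.843319

0.843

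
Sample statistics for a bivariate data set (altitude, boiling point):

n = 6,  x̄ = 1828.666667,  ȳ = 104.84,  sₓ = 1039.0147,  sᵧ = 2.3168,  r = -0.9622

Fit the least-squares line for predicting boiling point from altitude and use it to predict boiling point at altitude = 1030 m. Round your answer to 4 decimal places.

b = r · sᵧ/sₓ = -0.9622 · 2.3168/1039.0147 = -0.002146
a = ȳ − b·x̄ = 104.84 − (-0.002146)·1828.666667 = 108.763438
ŷ(1030) = a + b·1030 = 108.763438 + (-0.002146)·1030 = 106.553554

106.5536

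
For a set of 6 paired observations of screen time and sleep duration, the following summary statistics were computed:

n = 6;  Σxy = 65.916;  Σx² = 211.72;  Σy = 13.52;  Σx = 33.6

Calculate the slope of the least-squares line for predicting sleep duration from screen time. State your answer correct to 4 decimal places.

Sxx = Σx² − (Σx)²/n = 211.72 − 188.16 = 23.56
Sxy = Σxy − (Σx)(Σy)/n = 65.916 − 75.712 = -9.796
b = Sxy/Sxx = -9.796/23.56 = -0.415789

-0.4158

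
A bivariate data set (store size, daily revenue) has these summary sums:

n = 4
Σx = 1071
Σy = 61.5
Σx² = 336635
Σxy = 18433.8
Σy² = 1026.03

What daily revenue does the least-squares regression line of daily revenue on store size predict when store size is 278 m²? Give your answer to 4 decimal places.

Sxx = Σx² − (Σx)²/n = 336635 − 286760.25 = 49874.75
Sxy = Σxy − (Σx)(Σy)/n = 18433.8 − 16466.625 = 1967.175
b = Sxy/Sxx = 1967.175/49874.75 = 0.039442
a = ȳ − b·x̄ = 15.375 − 0.039442·267.75 = 4.814323
ŷ(278) = a + b·278 = 4.814323 + 0.039442·278 = 15.779284

15.7793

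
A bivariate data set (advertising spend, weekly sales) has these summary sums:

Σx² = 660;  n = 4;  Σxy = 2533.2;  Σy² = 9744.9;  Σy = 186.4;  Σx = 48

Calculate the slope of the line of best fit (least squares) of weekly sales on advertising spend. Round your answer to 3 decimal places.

3.529

Sxx = Σx² − (Σx)²/n = 660 − 576 = 84
Sxy = Σxy − (Σx)(Σy)/n = 2533.2 − 2236.8 = 296.4
b = Sxy/Sxx = 296.4/84 = 3.528571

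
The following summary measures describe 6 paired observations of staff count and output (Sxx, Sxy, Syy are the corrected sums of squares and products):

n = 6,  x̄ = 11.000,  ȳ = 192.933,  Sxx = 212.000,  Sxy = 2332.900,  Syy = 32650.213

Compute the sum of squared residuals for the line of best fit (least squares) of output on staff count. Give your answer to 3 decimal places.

6978.409

b = Sxy/Sxx = 2332.9/212 = 11.004245
SSE = Syy − b·Sxy = 32650.213 − 11.004245·2332.9 = 6978.409179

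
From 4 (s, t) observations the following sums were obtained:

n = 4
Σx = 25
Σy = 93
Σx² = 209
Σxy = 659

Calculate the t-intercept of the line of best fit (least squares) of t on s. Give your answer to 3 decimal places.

14.038

Sxx = Σx² − (Σx)²/n = 209 − 156.25 = 52.75
Sxy = Σxy − (Σx)(Σy)/n = 659 − 581.25 = 77.75
b = Sxy/Sxx = 77.75/52.75 = 1.473934
a = ȳ − b·x̄ = 23.25 − 1.473934·6.25 = 14.037915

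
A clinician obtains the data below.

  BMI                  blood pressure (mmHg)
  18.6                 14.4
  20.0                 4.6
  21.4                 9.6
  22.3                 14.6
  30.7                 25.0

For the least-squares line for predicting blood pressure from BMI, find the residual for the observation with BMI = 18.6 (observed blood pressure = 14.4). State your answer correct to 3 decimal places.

n = 5, Σx = 113, Σy = 68.2, Σxy = 1658.36, Σx² = 2643.7
Sxx = Σx² − (Σx)²/n = 2643.7 − 2553.8 = 89.9
Sxy = Σxy − (Σx)(Σy)/n = 1658.36 − 1541.32 = 117.04
b = Sxy/Sxx = 117.04/89.9 = 1.301891
a = ȳ − b·x̄ = 13.64 − 1.301891·22.6 = -15.782736
ŷ(18.6) = -15.782736 + 1.301891·18.6 = 8.432436
residual = y − ŷ = 14.4 − 8.432436 = 5.967564

5.968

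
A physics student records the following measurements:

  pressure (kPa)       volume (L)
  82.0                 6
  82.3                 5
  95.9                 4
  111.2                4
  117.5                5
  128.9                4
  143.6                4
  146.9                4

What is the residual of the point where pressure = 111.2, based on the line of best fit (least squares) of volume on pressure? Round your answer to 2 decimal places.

-0.55

n = 8, Σx = 908.3, Σy = 36, Σxy = 3997, Σx² = 107681.57
Sxx = Σx² − (Σx)²/n = 107681.57 − 103126.11125 = 4555.45875
Sxy = Σxy − (Σx)(Σy)/n = 3997 − 4087.35 = -90.35
b = Sxy/Sxx = -90.35/4555.45875 = -0.019833
a = ȳ − b·x̄ = 4.5 − (-0.019833)·113.5375 = 6.751829
ŷ(111.2) = 6.751829 + (-0.019833)·111.2 = 4.546360
residual = y − ŷ = 4 − 4.546360 = -0.546360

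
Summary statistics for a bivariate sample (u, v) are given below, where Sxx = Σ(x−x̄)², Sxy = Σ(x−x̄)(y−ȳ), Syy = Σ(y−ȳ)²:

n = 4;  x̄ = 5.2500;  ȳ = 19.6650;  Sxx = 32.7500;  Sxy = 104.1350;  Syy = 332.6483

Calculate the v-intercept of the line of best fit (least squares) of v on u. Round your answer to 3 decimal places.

2.972

b = Sxy/Sxx = 104.135/32.75 = 3.179695
a = ȳ − b·x̄ = 19.665 − 3.179695·5.25 = 2.971603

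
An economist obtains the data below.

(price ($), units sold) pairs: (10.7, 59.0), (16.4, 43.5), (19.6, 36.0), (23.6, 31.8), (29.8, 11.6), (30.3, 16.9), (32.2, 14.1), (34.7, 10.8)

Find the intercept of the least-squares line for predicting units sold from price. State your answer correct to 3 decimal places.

78.178

n = 8, Σx = 197.3, Σy = 223.7, Σxy = 4487.31, Σx² = 5371.63
Sxx = Σx² − (Σx)²/n = 5371.63 − 4865.91125 = 505.71875
Sxy = Σxy − (Σx)(Σy)/n = 4487.31 − 5517.00125 = -1029.69125
b = Sxy/Sxx = -1029.69125/505.71875 = -2.036095
a = ȳ − b·x̄ = 27.9625 − (-2.036095)·24.6625 = 78.177685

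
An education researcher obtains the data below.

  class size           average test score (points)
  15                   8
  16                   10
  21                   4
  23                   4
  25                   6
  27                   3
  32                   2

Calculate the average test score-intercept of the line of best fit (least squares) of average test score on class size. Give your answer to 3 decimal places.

n = 7, Σx = 159, Σy = 37, Σxy = 751, Σx² = 3829
Sxx = Σx² − (Σx)²/n = 3829 − 3611.571429 = 217.428571
Sxy = Σxy − (Σx)(Σy)/n = 751 − 840.428571 = -89.428571
b = Sxy/Sxx = -89.428571/217.428571 = -0.411301
a = ȳ − b·x̄ = 5.285714 − (-0.411301)·22.714286 = 14.628121

14.628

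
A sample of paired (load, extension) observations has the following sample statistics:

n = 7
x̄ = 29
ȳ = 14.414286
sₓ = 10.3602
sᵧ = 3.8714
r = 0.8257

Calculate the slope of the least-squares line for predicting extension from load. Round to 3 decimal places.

b = r · sᵧ/sₓ = 0.8257 · 3.8714/10.3602 = 0.308548

0.309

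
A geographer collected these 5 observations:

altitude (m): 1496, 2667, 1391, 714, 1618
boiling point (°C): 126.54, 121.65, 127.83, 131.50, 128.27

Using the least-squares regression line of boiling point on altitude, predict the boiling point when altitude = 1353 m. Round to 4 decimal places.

n = 5, Σx = 7886, Σy = 635.79, Σxy = 992987.78, Σx² = 14413506
Sxx = Σx² − (Σx)²/n = 14413506 − 12437799.2 = 1975706.8
Sxy = Σxy − (Σx)(Σy)/n = 992987.78 − 1002767.988 = -9780.208
b = Sxy/Sxx = -9780.208/1975706.8 = -0.004950
a = ȳ − b·x̄ = 127.158 − (-0.004950)·1577.2 = 134.965507
ŷ(1353) = a + b·1353 = 134.965507 + (-0.004950)·1353 = 128.267842

128.2678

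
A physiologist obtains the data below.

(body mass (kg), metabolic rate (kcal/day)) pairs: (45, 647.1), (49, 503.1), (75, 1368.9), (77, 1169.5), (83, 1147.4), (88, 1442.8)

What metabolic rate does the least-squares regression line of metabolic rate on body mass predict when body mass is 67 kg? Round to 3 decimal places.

n = 6, Σx = 417, Σy = 6278.8, Σxy = 468691, Σx² = 30613
Sxx = Σx² − (Σx)²/n = 30613 − 28981.5 = 1631.5
Sxy = Σxy − (Σx)(Σy)/n = 468691 − 436376.6 = 32314.4
b = Sxy/Sxx = 32314.4/1631.5 = 19.806558
a = ȳ − b·x̄ = 1046.466667 − 19.806558·69.5 = -330.089141
ŷ(67) = a + b·67 = -330.089141 + 19.806558·67 = 996.950271

996.950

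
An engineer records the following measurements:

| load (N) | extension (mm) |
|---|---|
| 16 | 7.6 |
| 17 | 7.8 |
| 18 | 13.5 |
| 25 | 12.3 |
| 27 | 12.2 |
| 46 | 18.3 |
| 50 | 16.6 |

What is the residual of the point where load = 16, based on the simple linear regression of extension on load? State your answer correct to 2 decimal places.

-1.90

n = 7, Σx = 199, Σy = 88.3, Σxy = 2805.9, Σx² = 6839
Sxx = Σx² − (Σx)²/n = 6839 − 5657.285714 = 1181.714286
Sxy = Σxy − (Σx)(Σy)/n = 2805.9 − 2510.242857 = 295.657143
b = Sxy/Sxx = 295.657143/1181.714286 = 0.250193
a = ȳ − b·x̄ = 12.614286 − 0.250193·28.428571 = 5.501644
ŷ(16) = 5.501644 + 0.250193·16 = 9.504739
residual = y − ŷ = 7.6 − 9.504739 = -1.904739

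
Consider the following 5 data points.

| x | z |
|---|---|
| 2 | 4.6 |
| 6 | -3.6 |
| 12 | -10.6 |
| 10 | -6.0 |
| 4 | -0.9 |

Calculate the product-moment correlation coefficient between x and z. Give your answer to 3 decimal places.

-0.967

n = 5, Σx = 34, Σy = -16.5, Σxy = -203.2, Σx² = 300, Σy² = 183.29
Sxx = Σx² − (Σx)²/n = 300 − 231.2 = 68.8
Sxy = Σxy − (Σx)(Σy)/n = -203.2 − (-112.2) = -91
Syy = Σy² − (Σy)²/n = 183.29 − 54.45 = 128.84
r = Sxy/√(Sxx·Syy) = -91/√(8864.192) = -91/94.149838 = -0.966544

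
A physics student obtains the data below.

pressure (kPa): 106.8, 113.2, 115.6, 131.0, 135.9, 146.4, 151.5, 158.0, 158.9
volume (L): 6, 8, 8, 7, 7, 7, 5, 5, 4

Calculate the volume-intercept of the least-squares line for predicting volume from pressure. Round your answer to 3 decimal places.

n = 9, Σx = 1217.3, Σy = 57, Σxy = 7547.4, Σx² = 167812.07
Sxx = Σx² − (Σx)²/n = 167812.07 − 164646.587778 = 3165.482222
Sxy = Σxy − (Σx)(Σy)/n = 7547.4 − 7709.566667 = -162.166667
b = Sxy/Sxx = -162.166667/3165.482222 = -0.051230
a = ȳ − b·x̄ = 6.333333 − (-0.051230)·135.255556 = 13.262433

13.262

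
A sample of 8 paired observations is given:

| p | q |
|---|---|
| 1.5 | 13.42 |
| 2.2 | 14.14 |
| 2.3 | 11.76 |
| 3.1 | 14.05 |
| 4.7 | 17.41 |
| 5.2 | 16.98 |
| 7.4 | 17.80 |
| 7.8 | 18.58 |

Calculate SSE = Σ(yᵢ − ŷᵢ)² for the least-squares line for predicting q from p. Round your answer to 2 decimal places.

7.41

n = 8, Σx = 34.2, Σy = 124.14, Σxy = 568.608, Σx² = 186.72, Σy² = 1969.221
Sxx = Σx² − (Σx)²/n = 186.72 − 146.205 = 40.515
Sxy = Σxy − (Σx)(Σy)/n = 568.608 − 530.6985 = 37.9095
Syy = Σy² − (Σy)²/n = 1969.221 − 1926.34245 = 42.87855
b = Sxy/Sxx = 37.9095/40.515 = 0.935690
SSE = Syy − b·Sxy = 42.87855 − 0.935690·37.9095 = 7.406992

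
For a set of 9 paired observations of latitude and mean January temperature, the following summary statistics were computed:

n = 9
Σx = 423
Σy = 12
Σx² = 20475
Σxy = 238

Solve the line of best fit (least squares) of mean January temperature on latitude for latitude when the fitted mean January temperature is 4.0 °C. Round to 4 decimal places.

Sxx = Σx² − (Σx)²/n = 20475 − 19881 = 594
Sxy = Σxy − (Σx)(Σy)/n = 238 − 564 = -326
b = Sxy/Sxx = -326/594 = -0.548822
a = ȳ − b·x̄ = 1.333333 − (-0.548822)·47 = 27.127946
Set a + b·x = 4.0: x = (4.0 − 27.127946) / (-0.548822) = 42.141104

42.1411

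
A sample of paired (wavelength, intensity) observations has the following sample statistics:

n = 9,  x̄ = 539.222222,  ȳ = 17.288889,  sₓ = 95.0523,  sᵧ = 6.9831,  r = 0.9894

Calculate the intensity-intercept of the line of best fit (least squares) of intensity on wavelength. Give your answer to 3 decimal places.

-21.906

b = r · sᵧ/sₓ = 0.9894 · 6.9831/95.0523 = 0.072687
a = ȳ − b·x̄ = 17.288889 − 0.072687·539.222222 = -21.905628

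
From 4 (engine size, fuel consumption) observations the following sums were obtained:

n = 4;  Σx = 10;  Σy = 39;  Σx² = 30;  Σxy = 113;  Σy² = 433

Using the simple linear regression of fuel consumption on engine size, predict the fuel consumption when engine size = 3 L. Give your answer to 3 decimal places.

11.300

Sxx = Σx² − (Σx)²/n = 30 − 25 = 5
Sxy = Σxy − (Σx)(Σy)/n = 113 − 97.5 = 15.5
b = Sxy/Sxx = 15.5/5 = 3.1
a = ȳ − b·x̄ = 9.75 − 3.1·2.5 = 2
ŷ(3) = a + b·3 = 2 + 3.1·3 = 11.3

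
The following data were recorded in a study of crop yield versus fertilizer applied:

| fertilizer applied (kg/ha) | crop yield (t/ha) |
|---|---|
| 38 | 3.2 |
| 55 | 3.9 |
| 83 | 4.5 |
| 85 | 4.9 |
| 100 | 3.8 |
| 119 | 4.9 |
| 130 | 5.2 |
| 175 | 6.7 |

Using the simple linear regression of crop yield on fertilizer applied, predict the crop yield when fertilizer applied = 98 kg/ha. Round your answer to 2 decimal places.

n = 8, Σx = 785, Σy = 37.1, Σxy = 3937.7, Σx² = 90269
Sxx = Σx² − (Σx)²/n = 90269 − 77028.125 = 13240.875
Sxy = Σxy − (Σx)(Σy)/n = 3937.7 − 3640.4375 = 297.2625
b = Sxy/Sxx = 297.2625/13240.875 = 0.022450
a = ȳ − b·x̄ = 4.6375 − 0.022450·98.125 = 2.434558
ŷ(98) = a + b·98 = 2.434558 + 0.022450·98 = 4.634694

4.63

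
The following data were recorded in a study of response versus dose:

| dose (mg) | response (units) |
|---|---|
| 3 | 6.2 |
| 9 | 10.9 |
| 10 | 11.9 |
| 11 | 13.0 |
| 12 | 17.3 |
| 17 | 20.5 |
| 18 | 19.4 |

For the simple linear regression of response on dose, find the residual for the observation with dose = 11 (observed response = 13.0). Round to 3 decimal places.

n = 7, Σx = 80, Σy = 99.2, Σxy = 1284, Σx² = 1068
Sxx = Σx² − (Σx)²/n = 1068 − 914.285714 = 153.714286
Sxy = Σxy − (Σx)(Σy)/n = 1284 − 1133.714286 = 150.285714
b = Sxy/Sxx = 150.285714/153.714286 = 0.977695
a = ȳ − b·x̄ = 14.171429 − 0.977695·11.428571 = 2.997770
ŷ(11) = 2.997770 + 0.977695·11 = 13.752416
residual = y − ŷ = 13.0 − 13.752416 = -0.752416

-0.752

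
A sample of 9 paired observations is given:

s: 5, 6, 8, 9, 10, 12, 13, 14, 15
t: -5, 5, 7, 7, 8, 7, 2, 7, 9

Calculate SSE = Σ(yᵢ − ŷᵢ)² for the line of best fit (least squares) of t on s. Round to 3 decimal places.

n = 9, Σx = 92, Σy = 47, Σxy = 547, Σx² = 1040, Σy² = 395
Sxx = Σx² − (Σx)²/n = 1040 − 940.444444 = 99.555556
Sxy = Σxy − (Σx)(Σy)/n = 547 − 480.444444 = 66.555556
Syy = Σy² − (Σy)²/n = 395 − 245.444444 = 149.555556
b = Sxy/Sxx = 66.555556/99.555556 = 0.668527
SSE = Syy − b·Sxy = 149.555556 − 0.668527·66.555556 = 105.061384

105.061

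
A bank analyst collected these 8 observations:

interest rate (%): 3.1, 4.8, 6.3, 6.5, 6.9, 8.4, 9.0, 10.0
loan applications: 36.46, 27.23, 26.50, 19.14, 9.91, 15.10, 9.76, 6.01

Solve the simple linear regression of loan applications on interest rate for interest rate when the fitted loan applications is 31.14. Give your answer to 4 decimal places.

4.0067

n = 8, Σx = 55, Σy = 150.11, Σxy = 878.249, Σx² = 413.76
Sxx = Σx² − (Σx)²/n = 413.76 − 378.125 = 35.635
Sxy = Σxy − (Σx)(Σy)/n = 878.249 − 1032.00625 = -153.75725
b = Sxy/Sxx = -153.75725/35.635 = -4.314782
a = ȳ − b·x̄ = 18.76375 − (-4.314782)·6.875 = 48.427875
Set a + b·x = 31.14: x = (31.14 − 48.427875) / (-4.314782) = 4.006663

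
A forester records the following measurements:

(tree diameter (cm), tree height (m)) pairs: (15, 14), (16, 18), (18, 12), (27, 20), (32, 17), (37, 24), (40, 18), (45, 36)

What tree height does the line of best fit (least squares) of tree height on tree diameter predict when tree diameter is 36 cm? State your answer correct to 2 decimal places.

n = 8, Σx = 230, Σy = 159, Σxy = 5026, Σx² = 7552
Sxx = Σx² − (Σx)²/n = 7552 − 6612.5 = 939.5
Sxy = Σxy − (Σx)(Σy)/n = 5026 − 4571.25 = 454.75
b = Sxy/Sxx = 454.75/939.5 = 0.484034
a = ȳ − b·x̄ = 19.875 − 0.484034·28.75 = 5.959021
ŷ(36) = a + b·36 = 5.959021 + 0.484034·36 = 23.384247

23.38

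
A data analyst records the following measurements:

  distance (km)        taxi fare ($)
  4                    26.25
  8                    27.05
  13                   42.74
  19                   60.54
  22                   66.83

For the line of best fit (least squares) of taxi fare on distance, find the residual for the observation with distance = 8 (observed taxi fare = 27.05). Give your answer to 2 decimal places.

-4.83

n = 5, Σx = 66, Σy = 223.41, Σxy = 3497.54, Σx² = 1094
Sxx = Σx² − (Σx)²/n = 1094 − 871.2 = 222.8
Sxy = Σxy − (Σx)(Σy)/n = 3497.54 − 2949.012 = 548.528
b = Sxy/Sxx = 548.528/222.8 = 2.461975
a = ȳ − b·x̄ = 44.682 − 2.461975·13.2 = 12.183932
ŷ(8) = 12.183932 + 2.461975·8 = 31.879731
residual = y − ŷ = 27.05 − 31.879731 = -4.829731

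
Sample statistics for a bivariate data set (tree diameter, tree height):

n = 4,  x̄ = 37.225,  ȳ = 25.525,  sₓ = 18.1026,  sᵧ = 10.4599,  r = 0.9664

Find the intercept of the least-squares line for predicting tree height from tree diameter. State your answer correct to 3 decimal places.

b = r · sᵧ/sₓ = 0.9664 · 10.4599/18.1026 = 0.558398
a = ȳ − b·x̄ = 25.525 − 0.558398·37.225 = 4.738651

4.739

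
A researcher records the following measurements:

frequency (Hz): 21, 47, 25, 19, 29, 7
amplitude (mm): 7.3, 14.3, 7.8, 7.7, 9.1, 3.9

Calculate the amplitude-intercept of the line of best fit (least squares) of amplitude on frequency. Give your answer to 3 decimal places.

n = 6, Σx = 148, Σy = 50.1, Σxy = 1457.9, Σx² = 4526
Sxx = Σx² − (Σx)²/n = 4526 − 3650.666667 = 875.333333
Sxy = Σxy − (Σx)(Σy)/n = 1457.9 − 1235.8 = 222.1
b = Sxy/Sxx = 222.1/875.333333 = 0.253732
a = ȳ − b·x̄ = 8.35 − 0.253732·24.666667 = 2.091280

2.091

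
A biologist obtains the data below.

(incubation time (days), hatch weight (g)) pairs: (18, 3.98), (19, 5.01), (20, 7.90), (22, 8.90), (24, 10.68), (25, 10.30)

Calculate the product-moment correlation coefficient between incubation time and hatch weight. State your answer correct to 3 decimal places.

n = 6, Σx = 128, Σy = 46.77, Σxy = 1034.45, Σx² = 2770, Σy² = 402.7129
Sxx = Σx² − (Σx)²/n = 2770 − 2730.666667 = 39.333333
Sxy = Σxy − (Σx)(Σy)/n = 1034.45 − 997.76 = 36.69
Syy = Σy² − (Σy)²/n = 402.7129 − 364.57215 = 38.14075
r = Sxy/√(Sxx·Syy) = 36.69/√(1500.202833) = 36.69/38.732452 = 0.947268

0.947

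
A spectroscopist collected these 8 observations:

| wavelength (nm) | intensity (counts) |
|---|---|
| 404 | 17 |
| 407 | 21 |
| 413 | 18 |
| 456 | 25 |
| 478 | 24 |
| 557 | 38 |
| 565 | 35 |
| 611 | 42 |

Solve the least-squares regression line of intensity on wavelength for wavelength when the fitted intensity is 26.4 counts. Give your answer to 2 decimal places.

n = 8, Σx = 3891, Σy = 220, Σxy = 112324, Σx² = 1938649
Sxx = Σx² − (Σx)²/n = 1938649 − 1892485.125 = 46163.875
Sxy = Σxy − (Σx)(Σy)/n = 112324 − 107002.5 = 5321.5
b = Sxy/Sxx = 5321.5/46163.875 = 0.115274
a = ȳ − b·x̄ = 27.5 − 0.115274·486.375 = -28.566449
Set a + b·x = 26.4: x = (26.4 − (-28.566449)) / 0.115274 = 476.832528

476.83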